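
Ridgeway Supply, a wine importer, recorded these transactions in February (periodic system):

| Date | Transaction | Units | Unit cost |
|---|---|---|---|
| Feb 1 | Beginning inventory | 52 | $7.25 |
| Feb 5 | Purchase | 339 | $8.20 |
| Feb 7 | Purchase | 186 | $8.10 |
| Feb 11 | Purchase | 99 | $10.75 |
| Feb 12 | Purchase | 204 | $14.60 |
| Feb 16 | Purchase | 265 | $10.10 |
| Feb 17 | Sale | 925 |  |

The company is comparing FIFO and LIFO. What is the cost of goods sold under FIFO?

FIFO COGS: 52 @ $7.25 + 339 @ $8.20 + 186 @ $8.10 + 99 @ $10.75 + 204 @ $14.60 + 45 @ $10.10 = $9,160.55
LIFO COGS: 265 @ $10.10 + 204 @ $14.60 + 99 @ $10.75 + 186 @ $8.10 + 171 @ $8.20 = $9,627.95

COGS = $9,160.55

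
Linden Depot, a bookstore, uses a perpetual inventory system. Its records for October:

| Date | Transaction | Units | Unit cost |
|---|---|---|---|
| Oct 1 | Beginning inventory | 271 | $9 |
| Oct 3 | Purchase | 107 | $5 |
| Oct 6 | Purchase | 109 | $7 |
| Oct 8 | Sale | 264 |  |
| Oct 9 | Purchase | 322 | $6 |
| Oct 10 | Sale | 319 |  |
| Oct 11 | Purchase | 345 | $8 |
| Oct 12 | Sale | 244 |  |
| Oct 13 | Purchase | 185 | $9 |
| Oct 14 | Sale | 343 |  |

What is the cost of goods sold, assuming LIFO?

Oct 8, 264 sold [LIFO — newest first]: 109 @ $7 + 107 @ $5 + 48 @ $9 = $1,730
Oct 10, 319 sold [LIFO — newest first]: 319 @ $6 = $1,914
Oct 12, 244 sold [LIFO — newest first]: 244 @ $8 = $1,952
Oct 14, 343 sold [LIFO — newest first]: 185 @ $9 + 101 @ $8 + 3 @ $6 + 54 @ $9 = $2,977
Total COGS = $1,730 + $1,914 + $1,952 + $2,977 = $8,573
Ending inventory: 169 @ $9 = $1,521
Check: goods available $10,094 = COGS $8,573 + ending $1,521

COGS = $8,573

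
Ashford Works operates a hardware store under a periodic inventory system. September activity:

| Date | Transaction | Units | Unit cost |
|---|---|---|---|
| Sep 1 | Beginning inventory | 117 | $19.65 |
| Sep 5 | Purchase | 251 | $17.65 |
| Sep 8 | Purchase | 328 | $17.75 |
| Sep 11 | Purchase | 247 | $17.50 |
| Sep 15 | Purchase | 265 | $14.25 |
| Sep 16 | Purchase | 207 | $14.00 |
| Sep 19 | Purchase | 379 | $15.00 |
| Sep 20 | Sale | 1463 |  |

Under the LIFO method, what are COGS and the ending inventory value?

Sep 20, 1463 sold [LIFO — newest first]: 379 @ $15.00 + 207 @ $14.00 + 265 @ $14.25 + 247 @ $17.50 + 328 @ $17.75 + 37 @ $17.65 = $23,156.80
Ending inventory: 117 @ $19.65 + 214 @ $17.65 = $6,076.15

COGS = $23,156.80; ending inventory = $6,076.15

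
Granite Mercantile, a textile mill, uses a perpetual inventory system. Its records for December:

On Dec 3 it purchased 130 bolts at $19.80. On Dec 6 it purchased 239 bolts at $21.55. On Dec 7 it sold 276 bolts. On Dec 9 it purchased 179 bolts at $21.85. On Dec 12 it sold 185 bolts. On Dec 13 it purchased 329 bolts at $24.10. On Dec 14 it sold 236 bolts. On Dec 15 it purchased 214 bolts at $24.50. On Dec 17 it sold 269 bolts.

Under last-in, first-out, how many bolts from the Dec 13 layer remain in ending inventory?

38

Dec 7, 276 sold [LIFO — newest first]: 239 @ $21.55 + 37 @ $19.80 = $5,883.05
Dec 12, 185 sold [LIFO — newest first]: 179 @ $21.85 + 6 @ $19.80 = $4,029.95
Dec 14, 236 sold [LIFO — newest first]: 236 @ $24.10 = $5,687.60
Dec 17, 269 sold [LIFO — newest first]: 214 @ $24.50 + 55 @ $24.10 = $6,568.50
Total COGS = $5,883.05 + $4,029.95 + $5,687.60 + $6,568.50 = $22,169.10
Ending inventory: 87 @ $19.80 + 38 @ $24.10 = $2,638.40
Check: goods available $24,807.50 = COGS $22,169.10 + ending $2,638.40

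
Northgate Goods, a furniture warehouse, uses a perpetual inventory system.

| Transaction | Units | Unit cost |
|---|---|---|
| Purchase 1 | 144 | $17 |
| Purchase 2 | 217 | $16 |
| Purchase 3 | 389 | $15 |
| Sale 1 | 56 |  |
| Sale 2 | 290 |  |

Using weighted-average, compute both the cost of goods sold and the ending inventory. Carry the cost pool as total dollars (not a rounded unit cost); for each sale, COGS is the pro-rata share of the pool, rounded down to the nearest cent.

COGS = $5,422.96; ending inventory = $6,332.04

After Purchase 1: 144 on hand, pool $2,448.00 (≈ $17.0000 each)
After Purchase 2: 361 on hand, pool $5,920.00 (≈ $16.3989 each)
After Purchase 3: 750 on hand, pool $11,755.00 (≈ $15.6733 each)
Sale 1, sell 56: 56/750 × $11,755.00 → $877.70
Sale 2, sell 290: 290/694 × $10,877.30 → $4,545.26
Total COGS = $877.70 + $4,545.26 = $5,422.96
Ending inventory (cost pool remaining) = $6,332.04
Check: goods available $11,755.00 = COGS $5,422.96 + ending $6,332.04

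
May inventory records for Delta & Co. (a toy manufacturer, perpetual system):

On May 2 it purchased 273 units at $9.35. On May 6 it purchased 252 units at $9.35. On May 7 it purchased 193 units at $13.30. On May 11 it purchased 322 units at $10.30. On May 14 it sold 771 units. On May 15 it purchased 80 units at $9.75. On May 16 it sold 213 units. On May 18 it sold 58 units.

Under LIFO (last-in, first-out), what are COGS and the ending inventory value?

COGS = $10,842.95; ending inventory = $729.30

May 14, 771 sold [LIFO — newest first]: 322 @ $10.30 + 193 @ $13.30 + 252 @ $9.35 + 4 @ $9.35 = $8,277.10
May 16, 213 sold [LIFO — newest first]: 80 @ $9.75 + 133 @ $9.35 = $2,023.55
May 18, 58 sold [LIFO — newest first]: 58 @ $9.35 = $542.30
Total COGS = $8,277.10 + $2,023.55 + $542.30 = $10,842.95
Ending inventory: 78 @ $9.35 = $729.30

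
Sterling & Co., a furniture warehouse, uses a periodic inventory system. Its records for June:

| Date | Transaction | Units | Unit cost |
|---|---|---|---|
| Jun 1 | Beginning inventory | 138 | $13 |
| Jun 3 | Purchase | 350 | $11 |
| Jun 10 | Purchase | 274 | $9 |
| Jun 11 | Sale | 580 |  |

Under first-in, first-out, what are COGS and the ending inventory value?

COGS = $6,472; ending inventory = $1,638

Jun 11, 580 sold [FIFO — oldest first]: 138 @ $13 + 350 @ $11 + 92 @ $9 = $6,472
Ending inventory: 182 @ $9 = $1,638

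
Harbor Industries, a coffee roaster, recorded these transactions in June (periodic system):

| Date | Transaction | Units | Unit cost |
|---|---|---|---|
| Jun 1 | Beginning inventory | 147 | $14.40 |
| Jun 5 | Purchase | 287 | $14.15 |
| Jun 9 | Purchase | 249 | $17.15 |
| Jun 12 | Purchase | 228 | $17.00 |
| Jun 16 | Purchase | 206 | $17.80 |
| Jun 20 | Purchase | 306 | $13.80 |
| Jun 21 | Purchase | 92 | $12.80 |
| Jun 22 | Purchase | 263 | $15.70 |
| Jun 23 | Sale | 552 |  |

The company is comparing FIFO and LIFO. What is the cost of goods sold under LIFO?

FIFO COGS: 147 @ $14.40 + 287 @ $14.15 + 118 @ $17.15 = $8,201.55
LIFO COGS: 263 @ $15.70 + 92 @ $12.80 + 197 @ $13.80 = $8,025.30

COGS = $8,025.30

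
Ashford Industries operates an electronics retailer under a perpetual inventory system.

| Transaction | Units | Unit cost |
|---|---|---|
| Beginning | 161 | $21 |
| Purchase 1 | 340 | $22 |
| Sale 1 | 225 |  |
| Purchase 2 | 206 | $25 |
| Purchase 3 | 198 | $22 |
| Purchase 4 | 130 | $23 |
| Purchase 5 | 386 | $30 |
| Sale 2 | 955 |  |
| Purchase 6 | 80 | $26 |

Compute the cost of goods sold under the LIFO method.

Sale 1 (225) [LIFO — newest first]: 225 @ $22 = $4,950
Sale 2 (955) [LIFO — newest first]: 386 @ $30 + 130 @ $23 + 198 @ $22 + 206 @ $25 + 35 @ $22 = $24,846
Total COGS = $4,950 + $24,846 = $29,796
Ending inventory: 161 @ $21 + 80 @ $22 + 80 @ $26 = $7,221

COGS = $29,796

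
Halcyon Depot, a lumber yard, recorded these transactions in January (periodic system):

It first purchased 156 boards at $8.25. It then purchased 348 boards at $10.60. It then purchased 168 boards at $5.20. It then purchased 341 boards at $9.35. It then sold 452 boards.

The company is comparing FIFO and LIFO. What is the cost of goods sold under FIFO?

COGS = $4,424.60

FIFO COGS: 156 @ $8.25 + 296 @ $10.60 = $4,424.60
LIFO COGS: 341 @ $9.35 + 111 @ $5.20 = $3,765.55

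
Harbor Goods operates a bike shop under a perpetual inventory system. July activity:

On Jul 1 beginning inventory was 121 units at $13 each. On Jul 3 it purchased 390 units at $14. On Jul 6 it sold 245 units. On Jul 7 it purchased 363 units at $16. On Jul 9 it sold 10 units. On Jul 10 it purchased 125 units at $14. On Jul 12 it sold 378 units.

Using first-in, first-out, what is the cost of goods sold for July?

COGS = $8,985

Jul 6, 245 sold [FIFO — oldest first]: 121 @ $13 + 124 @ $14 = $3,309
Jul 9, 10 sold [FIFO — oldest first]: 10 @ $14 = $140
Jul 12, 378 sold [FIFO — oldest first]: 256 @ $14 + 122 @ $16 = $5,536
Total COGS = $3,309 + $140 + $5,536 = $8,985
Ending inventory: 241 @ $16 + 125 @ $14 = $5,606
Check: goods available $14,591 = COGS $8,985 + ending $5,606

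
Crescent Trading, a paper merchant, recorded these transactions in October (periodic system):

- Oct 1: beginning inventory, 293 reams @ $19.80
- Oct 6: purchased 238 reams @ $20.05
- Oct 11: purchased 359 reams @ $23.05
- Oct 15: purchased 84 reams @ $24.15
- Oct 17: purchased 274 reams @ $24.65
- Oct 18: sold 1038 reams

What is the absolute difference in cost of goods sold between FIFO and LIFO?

FIFO COGS: 293 @ $19.80 + 238 @ $20.05 + 359 @ $23.05 + 84 @ $24.15 + 64 @ $24.65 = $22,454.45
LIFO COGS: 274 @ $24.65 + 84 @ $24.15 + 359 @ $23.05 + 238 @ $20.05 + 83 @ $19.80 = $23,472.95
Difference = |$22,454.45 − $23,472.95| = $1,018.50

$1,018.50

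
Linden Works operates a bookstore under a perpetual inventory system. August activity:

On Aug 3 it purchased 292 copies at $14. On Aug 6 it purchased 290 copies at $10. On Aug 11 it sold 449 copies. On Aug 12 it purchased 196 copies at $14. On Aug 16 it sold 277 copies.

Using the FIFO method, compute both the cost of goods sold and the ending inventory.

COGS = $9,004; ending inventory = $728

Aug 11, 449 sold [FIFO — oldest first]: 292 @ $14 + 157 @ $10 = $5,658
Aug 16, 277 sold [FIFO — oldest first]: 133 @ $10 + 144 @ $14 = $3,346
Total COGS = $5,658 + $3,346 = $9,004
Ending inventory: 52 @ $14 = $728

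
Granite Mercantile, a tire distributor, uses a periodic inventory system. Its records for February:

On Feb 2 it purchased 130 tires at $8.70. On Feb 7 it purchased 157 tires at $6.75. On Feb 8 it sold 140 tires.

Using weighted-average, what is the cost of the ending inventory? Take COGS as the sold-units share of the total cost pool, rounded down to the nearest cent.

Feb 8, sell 140: 140/287 × $2,190.75 → $1,068.65
Ending inventory (cost pool remaining) = $1,122.10
Check: goods available $2,190.75 = COGS $1,068.65 + ending $1,122.10

Ending inventory = $1,122.10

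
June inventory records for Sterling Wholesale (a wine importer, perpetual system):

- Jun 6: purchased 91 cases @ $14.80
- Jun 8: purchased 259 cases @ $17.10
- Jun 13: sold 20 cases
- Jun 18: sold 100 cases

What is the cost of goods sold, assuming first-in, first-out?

COGS = $1,842.70

Jun 13, 20 sold [FIFO — oldest first]: 20 @ $14.80 = $296.00
Jun 18, 100 sold [FIFO — oldest first]: 71 @ $14.80 + 29 @ $17.10 = $1,546.70
Total COGS = $296.00 + $1,546.70 = $1,842.70
Ending inventory: 230 @ $17.10 = $3,933.00
Check: goods available $5,775.70 = COGS $1,842.70 + ending $3,933.00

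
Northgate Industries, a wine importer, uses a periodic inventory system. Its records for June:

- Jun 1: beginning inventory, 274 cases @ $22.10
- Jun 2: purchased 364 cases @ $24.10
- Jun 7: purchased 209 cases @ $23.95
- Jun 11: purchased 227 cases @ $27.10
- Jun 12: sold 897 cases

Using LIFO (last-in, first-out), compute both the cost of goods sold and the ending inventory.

COGS = $22,073.35; ending inventory = $3,911.70

Jun 12, 897 sold [LIFO — newest first]: 227 @ $27.10 + 209 @ $23.95 + 364 @ $24.10 + 97 @ $22.10 = $22,073.35
Ending inventory: 177 @ $22.10 = $3,911.70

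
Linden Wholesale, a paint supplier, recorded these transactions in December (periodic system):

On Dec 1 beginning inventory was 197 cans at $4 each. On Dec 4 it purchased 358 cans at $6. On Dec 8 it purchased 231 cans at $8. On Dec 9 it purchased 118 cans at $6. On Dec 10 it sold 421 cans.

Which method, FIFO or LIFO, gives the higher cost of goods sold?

LIFO

FIFO COGS: 197 @ $4 + 224 @ $6 = $2,132
LIFO COGS: 118 @ $6 + 231 @ $8 + 72 @ $6 = $2,988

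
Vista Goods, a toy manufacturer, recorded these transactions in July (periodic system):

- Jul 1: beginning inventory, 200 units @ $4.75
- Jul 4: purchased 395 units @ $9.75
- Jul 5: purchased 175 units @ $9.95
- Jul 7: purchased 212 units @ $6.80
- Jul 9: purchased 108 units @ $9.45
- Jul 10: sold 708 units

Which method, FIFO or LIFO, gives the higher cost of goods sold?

FIFO COGS: 200 @ $4.75 + 395 @ $9.75 + 113 @ $9.95 = $5,925.60
LIFO COGS: 108 @ $9.45 + 212 @ $6.80 + 175 @ $9.95 + 213 @ $9.75 = $6,280.20

LIFO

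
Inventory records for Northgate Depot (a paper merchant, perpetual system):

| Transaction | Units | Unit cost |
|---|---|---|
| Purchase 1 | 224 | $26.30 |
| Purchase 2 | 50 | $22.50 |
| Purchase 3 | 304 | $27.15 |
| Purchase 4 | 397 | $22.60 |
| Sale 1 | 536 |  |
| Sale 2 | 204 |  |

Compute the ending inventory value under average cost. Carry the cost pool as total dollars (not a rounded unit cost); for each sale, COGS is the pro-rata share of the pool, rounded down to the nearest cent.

After Purchase 1: 224 on hand, pool $5,891.20 (≈ $26.3000 each)
After Purchase 2: 274 on hand, pool $7,016.20 (≈ $25.6066 each)
After Purchase 3: 578 on hand, pool $15,269.80 (≈ $26.4183 each)
After Purchase 4: 975 on hand, pool $24,242.00 (≈ $24.8636 each)
Sale 1, sell 536: 536/975 × $24,242.00 → $13,326.88
Sale 2, sell 204: 204/439 × $10,915.12 → $5,072.17
Total COGS = $13,326.88 + $5,072.17 = $18,399.05
Ending inventory (cost pool remaining) = $5,842.95
Check: goods available $24,242.00 = COGS $18,399.05 + ending $5,842.95

Ending inventory = $5,842.95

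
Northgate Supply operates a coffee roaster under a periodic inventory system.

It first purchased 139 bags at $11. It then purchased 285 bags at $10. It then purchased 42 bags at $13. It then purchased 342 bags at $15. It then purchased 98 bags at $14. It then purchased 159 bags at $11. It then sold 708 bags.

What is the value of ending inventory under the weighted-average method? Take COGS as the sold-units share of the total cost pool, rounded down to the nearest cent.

Sale 1, sell 708: 708/1065 × $13,176.00 → $8,759.25
Ending inventory (cost pool remaining) = $4,416.75
Check: goods available $13,176.00 = COGS $8,759.25 + ending $4,416.75

Ending inventory = $4,416.75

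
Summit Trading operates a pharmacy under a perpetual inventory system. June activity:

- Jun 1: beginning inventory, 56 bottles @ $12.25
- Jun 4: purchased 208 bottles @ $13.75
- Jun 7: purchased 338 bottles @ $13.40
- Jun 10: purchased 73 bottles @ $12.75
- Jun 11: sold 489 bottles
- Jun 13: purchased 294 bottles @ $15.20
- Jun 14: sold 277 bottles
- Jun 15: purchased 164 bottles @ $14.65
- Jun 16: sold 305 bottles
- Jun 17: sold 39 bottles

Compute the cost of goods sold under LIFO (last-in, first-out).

COGS = $15,595.60

Jun 11, 489 sold [LIFO — newest first]: 73 @ $12.75 + 338 @ $13.40 + 78 @ $13.75 = $6,532.45
Jun 14, 277 sold [LIFO — newest first]: 277 @ $15.20 = $4,210.40
Jun 16, 305 sold [LIFO — newest first]: 164 @ $14.65 + 17 @ $15.20 + 124 @ $13.75 = $4,366.00
Jun 17, 39 sold [LIFO — newest first]: 6 @ $13.75 + 33 @ $12.25 = $486.75
Total COGS = $6,532.45 + $4,210.40 + $4,366.00 + $486.75 = $15,595.60
Ending inventory: 23 @ $12.25 = $281.75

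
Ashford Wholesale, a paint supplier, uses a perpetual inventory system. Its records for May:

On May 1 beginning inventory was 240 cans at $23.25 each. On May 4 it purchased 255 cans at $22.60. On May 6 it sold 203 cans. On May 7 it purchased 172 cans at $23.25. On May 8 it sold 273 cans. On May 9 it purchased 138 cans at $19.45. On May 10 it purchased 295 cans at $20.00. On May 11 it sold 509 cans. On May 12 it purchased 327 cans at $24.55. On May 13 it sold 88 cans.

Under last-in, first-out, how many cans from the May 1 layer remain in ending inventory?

115

May 6, 203 sold [LIFO — newest first]: 203 @ $22.60 = $4,587.80
May 8, 273 sold [LIFO — newest first]: 172 @ $23.25 + 52 @ $22.60 + 49 @ $23.25 = $6,313.45
May 11, 509 sold [LIFO — newest first]: 295 @ $20.00 + 138 @ $19.45 + 76 @ $23.25 = $10,351.10
May 13, 88 sold [LIFO — newest first]: 88 @ $24.55 = $2,160.40
Total COGS = $4,587.80 + $6,313.45 + $10,351.10 + $2,160.40 = $23,412.75
Ending inventory: 115 @ $23.25 + 239 @ $24.55 = $8,541.20
Check: goods available $31,953.95 = COGS $23,412.75 + ending $8,541.20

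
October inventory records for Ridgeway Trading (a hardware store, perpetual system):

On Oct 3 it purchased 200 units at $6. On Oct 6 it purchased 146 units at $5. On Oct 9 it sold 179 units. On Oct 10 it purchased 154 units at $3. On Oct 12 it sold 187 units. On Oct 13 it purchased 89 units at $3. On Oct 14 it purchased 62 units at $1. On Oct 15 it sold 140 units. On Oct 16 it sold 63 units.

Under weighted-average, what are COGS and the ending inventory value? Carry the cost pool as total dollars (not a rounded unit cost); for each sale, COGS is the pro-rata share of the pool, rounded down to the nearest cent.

COGS = $2,458.96; ending inventory = $262.04

After Oct 3: 200 on hand, pool $1,200.00 (≈ $6.0000 each)
After Oct 6: 346 on hand, pool $1,930.00 (≈ $5.5780 each)
Oct 9, sell 179: 179/346 × $1,930.00 → $998.46
After Oct 10: 321 on hand, pool $1,393.54 (≈ $4.3412 each)
Oct 12, sell 187: 187/321 × $1,393.54 → $811.81
After Oct 13: 223 on hand, pool $848.73 (≈ $3.8060 each)
After Oct 14: 285 on hand, pool $910.73 (≈ $3.1955 each)
Oct 15, sell 140: 140/285 × $910.73 → $447.37
Oct 16, sell 63: 63/145 × $463.36 → $201.32
Total COGS = $998.46 + $811.81 + $447.37 + $201.32 = $2,458.96
Ending inventory (cost pool remaining) = $262.04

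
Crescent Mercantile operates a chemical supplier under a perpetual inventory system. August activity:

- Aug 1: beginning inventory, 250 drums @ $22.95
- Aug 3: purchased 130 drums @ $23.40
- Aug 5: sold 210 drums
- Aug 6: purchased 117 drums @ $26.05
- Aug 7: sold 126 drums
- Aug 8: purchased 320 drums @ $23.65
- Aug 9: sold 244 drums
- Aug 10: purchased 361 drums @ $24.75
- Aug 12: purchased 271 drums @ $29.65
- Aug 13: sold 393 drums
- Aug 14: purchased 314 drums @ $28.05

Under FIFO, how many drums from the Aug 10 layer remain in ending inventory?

Aug 5, 210 sold [FIFO — oldest first]: 210 @ $22.95 = $4,819.50
Aug 7, 126 sold [FIFO — oldest first]: 40 @ $22.95 + 86 @ $23.40 = $2,930.40
Aug 9, 244 sold [FIFO — oldest first]: 44 @ $23.40 + 117 @ $26.05 + 83 @ $23.65 = $6,040.40
Aug 13, 393 sold [FIFO — oldest first]: 237 @ $23.65 + 156 @ $24.75 = $9,466.05
Total COGS = $4,819.50 + $2,930.40 + $6,040.40 + $9,466.05 = $23,256.35
Ending inventory: 205 @ $24.75 + 271 @ $29.65 + 314 @ $28.05 = $21,916.60
Check: goods available $45,172.95 = COGS $23,256.35 + ending $21,916.60

205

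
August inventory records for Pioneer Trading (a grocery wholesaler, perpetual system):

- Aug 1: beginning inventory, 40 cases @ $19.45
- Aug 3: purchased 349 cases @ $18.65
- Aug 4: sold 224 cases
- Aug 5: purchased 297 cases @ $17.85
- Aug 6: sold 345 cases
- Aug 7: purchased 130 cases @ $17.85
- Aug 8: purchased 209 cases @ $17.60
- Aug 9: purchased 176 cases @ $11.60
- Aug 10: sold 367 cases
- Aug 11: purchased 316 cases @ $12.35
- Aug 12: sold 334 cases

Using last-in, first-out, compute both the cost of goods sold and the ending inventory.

Aug 4, 224 sold [LIFO — newest first]: 224 @ $18.65 = $4,177.60
Aug 6, 345 sold [LIFO — newest first]: 297 @ $17.85 + 48 @ $18.65 = $6,196.65
Aug 10, 367 sold [LIFO — newest first]: 176 @ $11.60 + 191 @ $17.60 = $5,403.20
Aug 12, 334 sold [LIFO — newest first]: 316 @ $12.35 + 18 @ $17.60 = $4,219.40
Total COGS = $4,177.60 + $6,196.65 + $5,403.20 + $4,219.40 = $19,996.85
Ending inventory: 40 @ $19.45 + 77 @ $18.65 + 130 @ $17.85 = $4,534.55

COGS = $19,996.85; ending inventory = $4,534.55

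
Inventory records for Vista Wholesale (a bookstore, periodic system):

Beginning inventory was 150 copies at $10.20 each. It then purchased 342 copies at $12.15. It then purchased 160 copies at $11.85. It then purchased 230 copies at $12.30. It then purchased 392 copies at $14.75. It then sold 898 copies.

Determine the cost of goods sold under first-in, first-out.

Sale 1 (898) [FIFO — oldest first]: 150 @ $10.20 + 342 @ $12.15 + 160 @ $11.85 + 230 @ $12.30 + 16 @ $14.75 = $10,646.30
Ending inventory: 376 @ $14.75 = $5,546.00

COGS = $10,646.30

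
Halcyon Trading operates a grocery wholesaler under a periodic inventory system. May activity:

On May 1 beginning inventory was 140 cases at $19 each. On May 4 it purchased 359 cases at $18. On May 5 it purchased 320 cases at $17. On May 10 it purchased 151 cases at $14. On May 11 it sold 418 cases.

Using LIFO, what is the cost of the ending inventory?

May 11, 418 sold [LIFO — newest first]: 151 @ $14 + 267 @ $17 = $6,653
Ending inventory: 140 @ $19 + 359 @ $18 + 53 @ $17 = $10,023

Ending inventory = $10,023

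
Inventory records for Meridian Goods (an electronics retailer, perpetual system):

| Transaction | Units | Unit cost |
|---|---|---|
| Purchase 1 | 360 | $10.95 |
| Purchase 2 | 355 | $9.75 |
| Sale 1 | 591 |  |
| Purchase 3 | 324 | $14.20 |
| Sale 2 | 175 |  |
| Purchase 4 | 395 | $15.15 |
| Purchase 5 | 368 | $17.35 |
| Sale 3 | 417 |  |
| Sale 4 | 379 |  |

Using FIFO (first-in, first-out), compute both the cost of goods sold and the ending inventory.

COGS = $20,209.10; ending inventory = $4,164.00

Sale 1 (591) [FIFO — oldest first]: 360 @ $10.95 + 231 @ $9.75 = $6,194.25
Sale 2 (175) [FIFO — oldest first]: 124 @ $9.75 + 51 @ $14.20 = $1,933.20
Sale 3 (417) [FIFO — oldest first]: 273 @ $14.20 + 144 @ $15.15 = $6,058.20
Sale 4 (379) [FIFO — oldest first]: 251 @ $15.15 + 128 @ $17.35 = $6,023.45
Total COGS = $6,194.25 + $1,933.20 + $6,058.20 + $6,023.45 = $20,209.10
Ending inventory: 240 @ $17.35 = $4,164.00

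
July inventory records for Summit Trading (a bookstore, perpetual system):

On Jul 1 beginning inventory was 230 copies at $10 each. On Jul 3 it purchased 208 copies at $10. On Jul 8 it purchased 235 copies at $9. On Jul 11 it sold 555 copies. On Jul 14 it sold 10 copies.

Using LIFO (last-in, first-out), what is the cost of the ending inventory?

Jul 11, 555 sold [LIFO — newest first]: 235 @ $9 + 208 @ $10 + 112 @ $10 = $5,315
Jul 14, 10 sold [LIFO — newest first]: 10 @ $10 = $100
Total COGS = $5,315 + $100 = $5,415
Ending inventory: 108 @ $10 = $1,080

Ending inventory = $1,080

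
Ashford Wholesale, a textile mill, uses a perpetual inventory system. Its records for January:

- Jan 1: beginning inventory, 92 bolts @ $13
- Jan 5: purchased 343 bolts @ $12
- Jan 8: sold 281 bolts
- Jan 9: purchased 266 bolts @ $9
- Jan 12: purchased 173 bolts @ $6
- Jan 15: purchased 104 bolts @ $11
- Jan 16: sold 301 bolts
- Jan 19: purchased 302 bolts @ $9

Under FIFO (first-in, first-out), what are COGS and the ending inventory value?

COGS = $6,635; ending inventory = $5,971

Jan 8, 281 sold [FIFO — oldest first]: 92 @ $13 + 189 @ $12 = $3,464
Jan 16, 301 sold [FIFO — oldest first]: 154 @ $12 + 147 @ $9 = $3,171
Total COGS = $3,464 + $3,171 = $6,635
Ending inventory: 119 @ $9 + 173 @ $6 + 104 @ $11 + 302 @ $9 = $5,971
Check: goods available $12,606 = COGS $6,635 + ending $5,971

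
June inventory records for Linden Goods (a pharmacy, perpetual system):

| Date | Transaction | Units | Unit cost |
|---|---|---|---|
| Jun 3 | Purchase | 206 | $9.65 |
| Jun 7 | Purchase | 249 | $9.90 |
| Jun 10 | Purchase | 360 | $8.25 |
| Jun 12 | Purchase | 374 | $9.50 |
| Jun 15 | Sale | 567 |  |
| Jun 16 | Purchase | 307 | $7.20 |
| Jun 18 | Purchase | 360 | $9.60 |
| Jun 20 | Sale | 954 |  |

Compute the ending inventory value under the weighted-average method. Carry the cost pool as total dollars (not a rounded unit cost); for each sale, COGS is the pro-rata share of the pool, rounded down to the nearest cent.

After Jun 3: 206 on hand, pool $1,987.90 (≈ $9.6500 each)
After Jun 7: 455 on hand, pool $4,453.00 (≈ $9.7868 each)
After Jun 10: 815 on hand, pool $7,423.00 (≈ $9.1080 each)
After Jun 12: 1189 on hand, pool $10,976.00 (≈ $9.2313 each)
Jun 15, sell 567: 567/1189 × $10,976.00 → $5,234.13
After Jun 16: 929 on hand, pool $7,952.27 (≈ $8.5600 each)
After Jun 18: 1289 on hand, pool $11,408.27 (≈ $8.8505 each)
Jun 20, sell 954: 954/1289 × $11,408.27 → $8,443.35
Total COGS = $5,234.13 + $8,443.35 = $13,677.48
Ending inventory (cost pool remaining) = $2,964.92
Check: goods available $16,642.40 = COGS $13,677.48 + ending $2,964.92

Ending inventory = $2,964.92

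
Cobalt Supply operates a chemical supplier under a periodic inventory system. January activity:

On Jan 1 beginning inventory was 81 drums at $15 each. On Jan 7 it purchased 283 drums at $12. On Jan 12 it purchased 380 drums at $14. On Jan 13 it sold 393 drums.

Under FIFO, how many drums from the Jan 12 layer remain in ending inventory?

351

Jan 13, 393 sold [FIFO — oldest first]: 81 @ $15 + 283 @ $12 + 29 @ $14 = $5,017
Ending inventory: 351 @ $14 = $4,914
Check: goods available $9,931 = COGS $5,017 + ending $4,914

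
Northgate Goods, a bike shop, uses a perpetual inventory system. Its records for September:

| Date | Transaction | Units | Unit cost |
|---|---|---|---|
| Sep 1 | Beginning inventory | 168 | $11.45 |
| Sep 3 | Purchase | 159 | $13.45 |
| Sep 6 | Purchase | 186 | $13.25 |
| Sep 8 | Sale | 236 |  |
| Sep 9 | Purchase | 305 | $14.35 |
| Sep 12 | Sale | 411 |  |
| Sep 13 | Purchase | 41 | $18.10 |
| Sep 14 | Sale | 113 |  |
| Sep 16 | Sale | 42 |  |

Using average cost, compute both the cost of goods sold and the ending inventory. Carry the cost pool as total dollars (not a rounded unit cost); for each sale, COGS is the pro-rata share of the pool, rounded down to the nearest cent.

After Sep 1: 168 on hand, pool $1,923.60 (≈ $11.4500 each)
After Sep 3: 327 on hand, pool $4,062.15 (≈ $12.4225 each)
After Sep 6: 513 on hand, pool $6,526.65 (≈ $12.7225 each)
Sep 8, sell 236: 236/513 × $6,526.65 → $3,002.51
After Sep 9: 582 on hand, pool $7,900.89 (≈ $13.5754 each)
Sep 12, sell 411: 411/582 × $7,900.89 → $5,579.49
After Sep 13: 212 on hand, pool $3,063.50 (≈ $14.4505 each)
Sep 14, sell 113: 113/212 × $3,063.50 → $1,632.90
Sep 16, sell 42: 42/99 × $1,430.60 → $606.92
Total COGS = $3,002.51 + $5,579.49 + $1,632.90 + $606.92 = $10,821.82
Ending inventory (cost pool remaining) = $823.68

COGS = $10,821.82; ending inventory = $823.68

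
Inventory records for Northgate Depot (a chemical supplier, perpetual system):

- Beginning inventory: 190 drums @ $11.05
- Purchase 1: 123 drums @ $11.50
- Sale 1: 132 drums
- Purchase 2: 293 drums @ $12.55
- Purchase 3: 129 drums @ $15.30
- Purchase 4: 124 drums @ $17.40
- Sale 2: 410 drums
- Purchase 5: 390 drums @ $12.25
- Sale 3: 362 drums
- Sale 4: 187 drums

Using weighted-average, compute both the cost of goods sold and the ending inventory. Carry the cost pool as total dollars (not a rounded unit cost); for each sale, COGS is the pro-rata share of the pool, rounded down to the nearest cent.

COGS = $14,073.35; ending inventory = $2,026.60

After Beginning: 190 on hand, pool $2,099.50 (≈ $11.0500 each)
After Purchase 1: 313 on hand, pool $3,514.00 (≈ $11.2268 each)
Sale 1, sell 132: 132/313 × $3,514.00 → $1,481.94
After Purchase 2: 474 on hand, pool $5,709.21 (≈ $12.0447 each)
After Purchase 3: 603 on hand, pool $7,682.91 (≈ $12.7411 each)
After Purchase 4: 727 on hand, pool $9,840.51 (≈ $13.5358 each)
Sale 2, sell 410: 410/727 × $9,840.51 → $5,549.66
After Purchase 5: 707 on hand, pool $9,068.35 (≈ $12.8265 each)
Sale 3, sell 362: 362/707 × $9,068.35 → $4,643.20
Sale 4, sell 187: 187/345 × $4,425.15 → $2,398.55
Total COGS = $1,481.94 + $5,549.66 + $4,643.20 + $2,398.55 = $14,073.35
Ending inventory (cost pool remaining) = $2,026.60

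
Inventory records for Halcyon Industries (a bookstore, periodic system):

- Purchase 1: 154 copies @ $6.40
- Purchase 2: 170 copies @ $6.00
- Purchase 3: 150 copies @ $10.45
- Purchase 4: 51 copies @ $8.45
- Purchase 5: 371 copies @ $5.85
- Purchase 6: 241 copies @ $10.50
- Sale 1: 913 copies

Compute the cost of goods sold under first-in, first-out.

Sale 1 (913) [FIFO — oldest first]: 154 @ $6.40 + 170 @ $6.00 + 150 @ $10.45 + 51 @ $8.45 + 371 @ $5.85 + 17 @ $10.50 = $6,352.90
Ending inventory: 224 @ $10.50 = $2,352.00

COGS = $6,352.90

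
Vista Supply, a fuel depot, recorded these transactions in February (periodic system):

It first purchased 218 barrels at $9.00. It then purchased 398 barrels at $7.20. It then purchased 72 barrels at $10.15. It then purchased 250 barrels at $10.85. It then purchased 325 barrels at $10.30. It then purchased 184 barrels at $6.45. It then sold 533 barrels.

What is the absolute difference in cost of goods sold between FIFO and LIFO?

$564.70

FIFO COGS: 218 @ $9.00 + 315 @ $7.20 = $4,230.00
LIFO COGS: 184 @ $6.45 + 325 @ $10.30 + 24 @ $10.85 = $4,794.70
Difference = |$4,230.00 − $4,794.70| = $564.70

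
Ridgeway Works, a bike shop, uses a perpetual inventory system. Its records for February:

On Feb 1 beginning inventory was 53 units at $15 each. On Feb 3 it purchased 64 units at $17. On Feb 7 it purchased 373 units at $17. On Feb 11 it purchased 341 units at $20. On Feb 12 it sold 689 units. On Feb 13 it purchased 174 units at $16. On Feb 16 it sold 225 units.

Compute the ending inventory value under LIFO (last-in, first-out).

Ending inventory = $1,441

Feb 12, 689 sold [LIFO — newest first]: 341 @ $20 + 348 @ $17 = $12,736
Feb 16, 225 sold [LIFO — newest first]: 174 @ $16 + 25 @ $17 + 26 @ $17 = $3,651
Total COGS = $12,736 + $3,651 = $16,387
Ending inventory: 53 @ $15 + 38 @ $17 = $1,441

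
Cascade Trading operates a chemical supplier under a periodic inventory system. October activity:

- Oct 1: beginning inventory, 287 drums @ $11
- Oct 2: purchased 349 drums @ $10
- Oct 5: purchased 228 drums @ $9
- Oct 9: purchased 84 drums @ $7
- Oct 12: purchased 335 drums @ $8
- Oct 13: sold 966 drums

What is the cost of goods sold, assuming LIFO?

Oct 13, 966 sold [LIFO — newest first]: 335 @ $8 + 84 @ $7 + 228 @ $9 + 319 @ $10 = $8,510
Ending inventory: 287 @ $11 + 30 @ $10 = $3,457
Check: goods available $11,967 = COGS $8,510 + ending $3,457

COGS = $8,510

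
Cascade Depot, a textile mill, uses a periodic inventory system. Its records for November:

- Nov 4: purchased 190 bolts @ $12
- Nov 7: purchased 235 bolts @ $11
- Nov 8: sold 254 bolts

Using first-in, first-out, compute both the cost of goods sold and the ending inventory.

Nov 8, 254 sold [FIFO — oldest first]: 190 @ $12 + 64 @ $11 = $2,984
Ending inventory: 171 @ $11 = $1,881

COGS = $2,984; ending inventory = $1,881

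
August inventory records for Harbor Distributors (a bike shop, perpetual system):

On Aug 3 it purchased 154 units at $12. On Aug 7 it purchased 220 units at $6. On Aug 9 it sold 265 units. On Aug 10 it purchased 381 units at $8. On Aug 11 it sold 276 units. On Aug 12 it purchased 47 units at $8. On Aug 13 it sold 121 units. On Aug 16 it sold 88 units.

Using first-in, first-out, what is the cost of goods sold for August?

Aug 9, 265 sold [FIFO — oldest first]: 154 @ $12 + 111 @ $6 = $2,514
Aug 11, 276 sold [FIFO — oldest first]: 109 @ $6 + 167 @ $8 = $1,990
Aug 13, 121 sold [FIFO — oldest first]: 121 @ $8 = $968
Aug 16, 88 sold [FIFO — oldest first]: 88 @ $8 = $704
Total COGS = $2,514 + $1,990 + $968 + $704 = $6,176
Ending inventory: 5 @ $8 + 47 @ $8 = $416
Check: goods available $6,592 = COGS $6,176 + ending $416

COGS = $6,176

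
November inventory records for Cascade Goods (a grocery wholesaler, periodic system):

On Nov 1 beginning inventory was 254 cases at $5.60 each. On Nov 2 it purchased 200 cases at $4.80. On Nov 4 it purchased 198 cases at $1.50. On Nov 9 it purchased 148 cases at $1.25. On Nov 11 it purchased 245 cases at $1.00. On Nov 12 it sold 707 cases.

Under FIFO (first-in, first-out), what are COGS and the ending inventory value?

COGS = $2,748.15; ending inventory = $361.25

Nov 12, 707 sold [FIFO — oldest first]: 254 @ $5.60 + 200 @ $4.80 + 198 @ $1.50 + 55 @ $1.25 = $2,748.15
Ending inventory: 93 @ $1.25 + 245 @ $1.00 = $361.25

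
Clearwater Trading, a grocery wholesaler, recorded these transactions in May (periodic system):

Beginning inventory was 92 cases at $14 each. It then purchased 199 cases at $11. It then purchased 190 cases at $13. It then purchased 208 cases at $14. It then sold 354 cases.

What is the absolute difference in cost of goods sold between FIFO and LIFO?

$514

FIFO COGS: 92 @ $14 + 199 @ $11 + 63 @ $13 = $4,296
LIFO COGS: 208 @ $14 + 146 @ $13 = $4,810
Difference = |$4,296 − $4,810| = $514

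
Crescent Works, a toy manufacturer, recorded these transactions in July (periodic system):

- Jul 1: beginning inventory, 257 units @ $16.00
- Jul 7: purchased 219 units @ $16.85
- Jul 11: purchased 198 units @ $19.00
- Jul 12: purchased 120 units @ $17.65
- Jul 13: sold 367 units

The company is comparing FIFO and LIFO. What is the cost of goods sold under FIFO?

COGS = $5,965.50

FIFO COGS: 257 @ $16.00 + 110 @ $16.85 = $5,965.50
LIFO COGS: 120 @ $17.65 + 198 @ $19.00 + 49 @ $16.85 = $6,705.65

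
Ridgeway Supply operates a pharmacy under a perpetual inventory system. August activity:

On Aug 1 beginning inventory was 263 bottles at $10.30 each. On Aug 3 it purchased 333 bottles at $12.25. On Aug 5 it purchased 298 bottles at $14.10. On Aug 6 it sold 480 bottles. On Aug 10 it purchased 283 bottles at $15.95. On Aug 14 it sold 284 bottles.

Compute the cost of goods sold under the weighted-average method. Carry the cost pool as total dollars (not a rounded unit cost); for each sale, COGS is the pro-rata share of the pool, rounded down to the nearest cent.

After Aug 1: 263 on hand, pool $2,708.90 (≈ $10.3000 each)
After Aug 3: 596 on hand, pool $6,788.15 (≈ $11.3895 each)
After Aug 5: 894 on hand, pool $10,989.95 (≈ $12.2930 each)
Aug 6, sell 480: 480/894 × $10,989.95 → $5,900.64
After Aug 10: 697 on hand, pool $9,603.16 (≈ $13.7778 each)
Aug 14, sell 284: 284/697 × $9,603.16 → $3,912.90
Total COGS = $5,900.64 + $3,912.90 = $9,813.54
Ending inventory (cost pool remaining) = $5,690.26
Check: goods available $15,503.80 = COGS $9,813.54 + ending $5,690.26

COGS = $9,813.54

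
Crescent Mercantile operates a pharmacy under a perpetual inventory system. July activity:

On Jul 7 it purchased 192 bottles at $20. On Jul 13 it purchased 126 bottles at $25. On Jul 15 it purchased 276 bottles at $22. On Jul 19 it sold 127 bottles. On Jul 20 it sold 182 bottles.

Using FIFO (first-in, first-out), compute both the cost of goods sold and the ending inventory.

COGS = $6,765; ending inventory = $6,297

Jul 19, 127 sold [FIFO — oldest first]: 127 @ $20 = $2,540
Jul 20, 182 sold [FIFO — oldest first]: 65 @ $20 + 117 @ $25 = $4,225
Total COGS = $2,540 + $4,225 = $6,765
Ending inventory: 9 @ $25 + 276 @ $22 = $6,297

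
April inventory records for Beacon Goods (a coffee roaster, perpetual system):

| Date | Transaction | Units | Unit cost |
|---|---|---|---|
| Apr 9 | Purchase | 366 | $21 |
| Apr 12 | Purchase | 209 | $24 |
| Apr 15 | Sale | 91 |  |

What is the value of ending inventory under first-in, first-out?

Ending inventory = $10,791

Apr 15, 91 sold [FIFO — oldest first]: 91 @ $21 = $1,911
Ending inventory: 275 @ $21 + 209 @ $24 = $10,791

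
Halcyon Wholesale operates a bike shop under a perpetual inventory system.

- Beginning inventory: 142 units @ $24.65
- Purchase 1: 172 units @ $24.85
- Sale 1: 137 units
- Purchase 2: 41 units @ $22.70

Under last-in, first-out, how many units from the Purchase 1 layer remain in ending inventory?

35

Sale 1 (137) [LIFO — newest first]: 137 @ $24.85 = $3,404.45
Ending inventory: 142 @ $24.65 + 35 @ $24.85 + 41 @ $22.70 = $5,300.75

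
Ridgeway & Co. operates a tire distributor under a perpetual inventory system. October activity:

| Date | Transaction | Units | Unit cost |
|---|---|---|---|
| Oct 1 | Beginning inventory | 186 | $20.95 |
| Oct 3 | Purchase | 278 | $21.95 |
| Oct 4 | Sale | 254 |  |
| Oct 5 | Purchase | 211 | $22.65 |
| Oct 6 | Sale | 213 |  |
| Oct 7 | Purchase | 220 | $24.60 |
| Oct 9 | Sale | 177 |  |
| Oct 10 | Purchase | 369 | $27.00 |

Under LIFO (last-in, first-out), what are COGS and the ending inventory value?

COGS = $14,752.55; ending inventory = $15,400.40

Oct 4, 254 sold [LIFO — newest first]: 254 @ $21.95 = $5,575.30
Oct 6, 213 sold [LIFO — newest first]: 211 @ $22.65 + 2 @ $21.95 = $4,823.05
Oct 9, 177 sold [LIFO — newest first]: 177 @ $24.60 = $4,354.20
Total COGS = $5,575.30 + $4,823.05 + $4,354.20 = $14,752.55
Ending inventory: 186 @ $20.95 + 22 @ $21.95 + 43 @ $24.60 + 369 @ $27.00 = $15,400.40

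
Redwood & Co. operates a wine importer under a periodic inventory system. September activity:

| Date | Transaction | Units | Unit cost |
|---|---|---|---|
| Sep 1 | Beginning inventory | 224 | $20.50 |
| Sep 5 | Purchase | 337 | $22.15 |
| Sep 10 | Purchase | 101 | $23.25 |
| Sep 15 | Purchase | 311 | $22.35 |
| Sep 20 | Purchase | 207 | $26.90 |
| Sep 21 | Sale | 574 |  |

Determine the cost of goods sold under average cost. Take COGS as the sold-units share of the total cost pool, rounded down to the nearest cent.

Sep 21, sell 574: 574/1180 × $26,923.95 → $13,096.90
Ending inventory (cost pool remaining) = $13,827.05

COGS = $13,096.90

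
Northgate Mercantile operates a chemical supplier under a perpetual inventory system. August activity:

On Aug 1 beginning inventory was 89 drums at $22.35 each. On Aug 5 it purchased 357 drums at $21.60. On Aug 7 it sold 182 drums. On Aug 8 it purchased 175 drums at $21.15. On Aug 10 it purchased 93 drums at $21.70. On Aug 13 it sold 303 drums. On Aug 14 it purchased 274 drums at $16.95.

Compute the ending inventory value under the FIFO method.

Aug 7, 182 sold [FIFO — oldest first]: 89 @ $22.35 + 93 @ $21.60 = $3,997.95
Aug 13, 303 sold [FIFO — oldest first]: 264 @ $21.60 + 39 @ $21.15 = $6,527.25
Total COGS = $3,997.95 + $6,527.25 = $10,525.20
Ending inventory: 136 @ $21.15 + 93 @ $21.70 + 274 @ $16.95 = $9,538.80

Ending inventory = $9,538.80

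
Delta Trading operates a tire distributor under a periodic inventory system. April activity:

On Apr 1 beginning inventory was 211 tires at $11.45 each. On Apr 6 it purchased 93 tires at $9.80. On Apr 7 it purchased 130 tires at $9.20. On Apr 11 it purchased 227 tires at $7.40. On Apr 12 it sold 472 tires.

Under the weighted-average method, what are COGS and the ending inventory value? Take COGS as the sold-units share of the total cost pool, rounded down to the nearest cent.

COGS = $4,429.48; ending inventory = $1,773.67

Apr 12, sell 472: 472/661 × $6,203.15 → $4,429.48
Ending inventory (cost pool remaining) = $1,773.67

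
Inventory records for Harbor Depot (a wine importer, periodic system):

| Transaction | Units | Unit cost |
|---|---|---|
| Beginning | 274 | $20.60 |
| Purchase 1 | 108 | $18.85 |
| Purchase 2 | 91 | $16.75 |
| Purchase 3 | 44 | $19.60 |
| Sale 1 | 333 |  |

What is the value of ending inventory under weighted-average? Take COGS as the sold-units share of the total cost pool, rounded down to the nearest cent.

Sale 1, sell 333: 333/517 × $10,066.85 → $6,484.06
Ending inventory (cost pool remaining) = $3,582.79

Ending inventory = $3,582.79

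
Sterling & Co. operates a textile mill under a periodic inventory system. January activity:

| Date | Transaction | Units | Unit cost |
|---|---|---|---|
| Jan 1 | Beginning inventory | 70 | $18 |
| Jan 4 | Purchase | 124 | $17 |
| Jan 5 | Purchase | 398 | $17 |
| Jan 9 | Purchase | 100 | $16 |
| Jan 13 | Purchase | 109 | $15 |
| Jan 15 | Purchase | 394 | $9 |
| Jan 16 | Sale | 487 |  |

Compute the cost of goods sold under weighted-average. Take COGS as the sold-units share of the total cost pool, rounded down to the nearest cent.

COGS = $6,893.39

Jan 16, sell 487: 487/1195 × $16,915.00 → $6,893.39
Ending inventory (cost pool remaining) = $10,021.61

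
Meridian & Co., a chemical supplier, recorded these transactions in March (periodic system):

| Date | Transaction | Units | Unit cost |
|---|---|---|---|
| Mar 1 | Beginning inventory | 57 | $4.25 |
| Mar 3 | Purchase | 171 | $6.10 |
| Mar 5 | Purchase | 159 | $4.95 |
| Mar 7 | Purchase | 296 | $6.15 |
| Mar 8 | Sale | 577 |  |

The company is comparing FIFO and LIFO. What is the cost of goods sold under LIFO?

COGS = $3,351.65

FIFO COGS: 57 @ $4.25 + 171 @ $6.10 + 159 @ $4.95 + 190 @ $6.15 = $3,240.90
LIFO COGS: 296 @ $6.15 + 159 @ $4.95 + 122 @ $6.10 = $3,351.65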